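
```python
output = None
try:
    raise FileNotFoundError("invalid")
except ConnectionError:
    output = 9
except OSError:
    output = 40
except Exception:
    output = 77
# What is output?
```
40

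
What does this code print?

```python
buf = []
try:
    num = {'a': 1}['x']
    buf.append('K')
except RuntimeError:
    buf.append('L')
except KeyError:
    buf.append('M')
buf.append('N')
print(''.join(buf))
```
MN

KeyError is caught by its specific handler, not RuntimeError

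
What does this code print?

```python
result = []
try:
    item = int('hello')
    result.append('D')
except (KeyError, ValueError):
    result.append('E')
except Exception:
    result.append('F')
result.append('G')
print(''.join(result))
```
EG

ValueError matches tuple containing it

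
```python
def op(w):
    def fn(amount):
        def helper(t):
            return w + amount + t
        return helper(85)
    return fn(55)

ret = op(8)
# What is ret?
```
148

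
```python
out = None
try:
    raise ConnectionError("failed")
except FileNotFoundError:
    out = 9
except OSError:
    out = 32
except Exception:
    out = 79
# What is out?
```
32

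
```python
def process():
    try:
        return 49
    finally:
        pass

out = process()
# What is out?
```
49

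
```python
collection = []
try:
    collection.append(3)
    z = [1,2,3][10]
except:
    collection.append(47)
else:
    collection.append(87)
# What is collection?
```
[3, 47]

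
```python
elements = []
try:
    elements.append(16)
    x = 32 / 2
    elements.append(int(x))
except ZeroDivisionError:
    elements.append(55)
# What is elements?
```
[16, 16]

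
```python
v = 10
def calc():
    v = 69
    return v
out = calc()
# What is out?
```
69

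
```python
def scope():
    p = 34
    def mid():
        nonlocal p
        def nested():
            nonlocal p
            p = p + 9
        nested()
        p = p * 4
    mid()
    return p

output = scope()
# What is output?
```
172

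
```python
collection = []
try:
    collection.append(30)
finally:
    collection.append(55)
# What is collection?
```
[30, 55]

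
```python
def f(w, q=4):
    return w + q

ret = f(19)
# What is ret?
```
23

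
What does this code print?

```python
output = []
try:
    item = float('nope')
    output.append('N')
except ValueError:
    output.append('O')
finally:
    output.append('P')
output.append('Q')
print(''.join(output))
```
OPQ

finally always runs, even after exception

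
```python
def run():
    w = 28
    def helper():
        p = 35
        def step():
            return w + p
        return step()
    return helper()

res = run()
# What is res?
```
63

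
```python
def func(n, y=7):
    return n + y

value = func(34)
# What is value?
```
41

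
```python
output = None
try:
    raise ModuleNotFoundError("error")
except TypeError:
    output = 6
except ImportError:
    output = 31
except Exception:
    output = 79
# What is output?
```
31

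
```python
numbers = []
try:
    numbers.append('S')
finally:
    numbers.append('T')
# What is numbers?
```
['S', 'T']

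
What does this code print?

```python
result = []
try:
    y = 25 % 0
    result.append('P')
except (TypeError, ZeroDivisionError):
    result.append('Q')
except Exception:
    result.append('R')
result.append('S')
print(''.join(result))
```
QS

ZeroDivisionError matches tuple containing it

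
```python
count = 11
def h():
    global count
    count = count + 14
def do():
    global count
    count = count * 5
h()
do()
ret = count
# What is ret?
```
125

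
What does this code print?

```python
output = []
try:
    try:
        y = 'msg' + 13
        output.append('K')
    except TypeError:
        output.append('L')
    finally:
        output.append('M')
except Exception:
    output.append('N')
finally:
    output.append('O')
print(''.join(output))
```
LMO

Both finally blocks run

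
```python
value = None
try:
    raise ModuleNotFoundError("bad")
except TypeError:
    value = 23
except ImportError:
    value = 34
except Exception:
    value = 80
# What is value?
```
34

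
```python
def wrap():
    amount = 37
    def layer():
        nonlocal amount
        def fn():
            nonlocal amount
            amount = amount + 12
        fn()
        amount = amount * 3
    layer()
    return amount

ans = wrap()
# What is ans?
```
147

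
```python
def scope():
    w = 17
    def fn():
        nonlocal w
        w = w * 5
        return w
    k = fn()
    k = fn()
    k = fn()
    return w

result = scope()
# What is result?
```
2125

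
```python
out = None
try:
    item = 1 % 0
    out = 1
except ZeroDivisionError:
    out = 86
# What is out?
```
86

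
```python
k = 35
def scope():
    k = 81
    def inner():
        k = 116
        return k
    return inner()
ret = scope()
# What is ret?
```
116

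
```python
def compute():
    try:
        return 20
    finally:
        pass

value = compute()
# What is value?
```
20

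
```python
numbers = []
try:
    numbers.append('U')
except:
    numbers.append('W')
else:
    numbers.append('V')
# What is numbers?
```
['U', 'V']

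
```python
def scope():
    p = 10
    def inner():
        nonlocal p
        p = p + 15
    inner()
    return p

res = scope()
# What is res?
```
25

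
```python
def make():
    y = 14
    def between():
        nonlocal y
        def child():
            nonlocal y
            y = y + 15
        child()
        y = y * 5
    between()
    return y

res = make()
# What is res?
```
145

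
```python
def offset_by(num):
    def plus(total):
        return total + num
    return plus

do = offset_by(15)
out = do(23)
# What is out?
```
38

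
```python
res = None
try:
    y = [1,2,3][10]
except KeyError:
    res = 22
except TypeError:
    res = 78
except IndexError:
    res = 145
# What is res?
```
145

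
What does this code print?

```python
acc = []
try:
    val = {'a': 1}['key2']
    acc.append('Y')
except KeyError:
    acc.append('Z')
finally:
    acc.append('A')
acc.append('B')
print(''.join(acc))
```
ZAB

finally always runs, even after exception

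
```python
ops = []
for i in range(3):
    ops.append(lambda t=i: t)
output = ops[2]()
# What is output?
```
2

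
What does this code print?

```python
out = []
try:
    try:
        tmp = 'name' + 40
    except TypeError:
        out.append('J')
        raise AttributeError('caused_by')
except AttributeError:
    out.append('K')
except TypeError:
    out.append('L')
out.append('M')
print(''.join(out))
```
JKM

AttributeError raised and caught, original TypeError not re-raised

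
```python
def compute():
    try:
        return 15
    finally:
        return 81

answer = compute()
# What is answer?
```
81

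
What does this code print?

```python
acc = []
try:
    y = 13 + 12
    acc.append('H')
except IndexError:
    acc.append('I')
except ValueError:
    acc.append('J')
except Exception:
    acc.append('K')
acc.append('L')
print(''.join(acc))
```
HL

No exception, try block completes normally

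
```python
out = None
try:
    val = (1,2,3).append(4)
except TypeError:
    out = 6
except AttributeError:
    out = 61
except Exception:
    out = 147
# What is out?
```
61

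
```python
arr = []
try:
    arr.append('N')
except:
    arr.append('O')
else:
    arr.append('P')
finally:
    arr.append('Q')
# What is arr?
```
['N', 'P', 'Q']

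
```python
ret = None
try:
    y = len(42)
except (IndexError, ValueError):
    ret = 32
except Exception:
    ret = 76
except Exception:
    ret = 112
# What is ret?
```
76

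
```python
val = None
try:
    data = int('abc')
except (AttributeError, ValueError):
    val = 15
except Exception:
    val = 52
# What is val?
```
15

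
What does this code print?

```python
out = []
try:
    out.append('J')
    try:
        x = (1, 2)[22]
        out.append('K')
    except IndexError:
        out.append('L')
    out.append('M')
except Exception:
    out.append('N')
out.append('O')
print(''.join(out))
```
JLMO

Inner exception caught by inner handler, outer continues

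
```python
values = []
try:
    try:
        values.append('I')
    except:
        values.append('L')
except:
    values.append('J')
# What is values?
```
['I']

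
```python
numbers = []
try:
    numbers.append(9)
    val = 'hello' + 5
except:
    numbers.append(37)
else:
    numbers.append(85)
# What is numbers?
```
[9, 37]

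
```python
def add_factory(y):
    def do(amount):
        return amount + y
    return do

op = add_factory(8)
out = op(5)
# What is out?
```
13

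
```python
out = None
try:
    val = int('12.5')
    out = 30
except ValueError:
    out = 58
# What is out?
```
58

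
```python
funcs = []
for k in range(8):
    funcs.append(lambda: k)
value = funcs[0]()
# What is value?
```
7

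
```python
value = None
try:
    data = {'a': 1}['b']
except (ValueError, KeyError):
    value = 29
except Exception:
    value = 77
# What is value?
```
29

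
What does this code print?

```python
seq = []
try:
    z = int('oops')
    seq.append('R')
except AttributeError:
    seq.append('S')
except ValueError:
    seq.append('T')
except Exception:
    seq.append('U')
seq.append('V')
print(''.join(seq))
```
TV

ValueError matches before generic Exception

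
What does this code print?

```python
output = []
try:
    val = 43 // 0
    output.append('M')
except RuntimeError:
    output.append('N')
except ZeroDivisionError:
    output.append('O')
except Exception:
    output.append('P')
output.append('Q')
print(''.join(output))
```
OQ

ZeroDivisionError matches before generic Exception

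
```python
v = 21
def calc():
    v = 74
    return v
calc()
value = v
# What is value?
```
21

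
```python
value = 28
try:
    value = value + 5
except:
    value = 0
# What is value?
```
33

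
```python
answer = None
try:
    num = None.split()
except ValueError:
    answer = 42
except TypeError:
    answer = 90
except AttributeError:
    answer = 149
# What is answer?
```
149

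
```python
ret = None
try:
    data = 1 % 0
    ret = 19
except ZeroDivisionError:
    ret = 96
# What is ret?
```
96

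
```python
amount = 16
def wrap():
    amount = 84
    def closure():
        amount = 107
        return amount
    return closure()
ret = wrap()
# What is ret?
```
107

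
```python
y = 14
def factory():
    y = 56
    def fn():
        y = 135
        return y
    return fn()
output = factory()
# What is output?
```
135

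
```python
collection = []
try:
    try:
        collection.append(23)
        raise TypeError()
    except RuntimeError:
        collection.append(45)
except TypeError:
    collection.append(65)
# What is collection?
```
[23, 65]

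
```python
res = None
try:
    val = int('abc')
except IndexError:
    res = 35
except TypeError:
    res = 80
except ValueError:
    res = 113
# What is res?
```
113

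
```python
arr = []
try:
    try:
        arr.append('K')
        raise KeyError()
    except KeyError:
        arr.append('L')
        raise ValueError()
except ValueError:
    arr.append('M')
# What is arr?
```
['K', 'L', 'M']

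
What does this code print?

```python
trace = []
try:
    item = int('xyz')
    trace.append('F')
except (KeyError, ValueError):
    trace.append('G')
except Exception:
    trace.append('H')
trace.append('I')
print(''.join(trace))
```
GI

ValueError matches tuple containing it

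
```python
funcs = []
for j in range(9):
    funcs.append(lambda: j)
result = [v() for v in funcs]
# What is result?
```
[8, 8, 8, 8, 8, 8, 8, 8, 8]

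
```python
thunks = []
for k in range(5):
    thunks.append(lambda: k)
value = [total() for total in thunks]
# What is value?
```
[4, 4, 4, 4, 4]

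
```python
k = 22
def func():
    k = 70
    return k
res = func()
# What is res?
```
70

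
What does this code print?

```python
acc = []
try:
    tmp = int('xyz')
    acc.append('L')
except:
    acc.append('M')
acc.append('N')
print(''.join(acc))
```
MN

Exception raised in try, caught by bare except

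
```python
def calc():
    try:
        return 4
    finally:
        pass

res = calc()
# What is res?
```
4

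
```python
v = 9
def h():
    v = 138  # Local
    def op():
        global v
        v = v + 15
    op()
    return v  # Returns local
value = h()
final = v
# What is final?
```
24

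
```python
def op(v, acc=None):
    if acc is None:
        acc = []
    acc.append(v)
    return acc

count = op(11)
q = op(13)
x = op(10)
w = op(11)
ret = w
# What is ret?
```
[11]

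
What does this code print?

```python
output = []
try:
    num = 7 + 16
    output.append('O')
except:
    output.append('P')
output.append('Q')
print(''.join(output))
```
OQ

No exception, try block completes normally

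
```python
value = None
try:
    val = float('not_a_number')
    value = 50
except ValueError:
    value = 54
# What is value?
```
54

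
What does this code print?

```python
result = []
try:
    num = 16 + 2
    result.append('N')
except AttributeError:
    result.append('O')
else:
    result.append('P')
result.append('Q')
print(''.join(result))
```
NPQ

else block runs when no exception occurs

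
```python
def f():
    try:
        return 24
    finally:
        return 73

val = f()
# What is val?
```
73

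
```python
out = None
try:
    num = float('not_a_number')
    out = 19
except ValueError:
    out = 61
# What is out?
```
61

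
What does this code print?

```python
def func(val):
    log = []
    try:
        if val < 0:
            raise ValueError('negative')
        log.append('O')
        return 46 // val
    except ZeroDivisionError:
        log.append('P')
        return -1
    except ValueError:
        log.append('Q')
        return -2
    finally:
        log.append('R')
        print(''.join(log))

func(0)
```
OPR

val=0 causes ZeroDivisionError, caught, finally prints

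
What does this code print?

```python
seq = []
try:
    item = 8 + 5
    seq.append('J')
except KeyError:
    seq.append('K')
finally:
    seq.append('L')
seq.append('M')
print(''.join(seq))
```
JLM

finally runs after normal execution too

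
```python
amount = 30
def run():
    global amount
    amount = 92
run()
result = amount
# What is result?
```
92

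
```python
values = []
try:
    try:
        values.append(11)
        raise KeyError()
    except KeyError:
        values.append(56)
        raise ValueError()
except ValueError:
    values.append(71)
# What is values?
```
[11, 56, 71]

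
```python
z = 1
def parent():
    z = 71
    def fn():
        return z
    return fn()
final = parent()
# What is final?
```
71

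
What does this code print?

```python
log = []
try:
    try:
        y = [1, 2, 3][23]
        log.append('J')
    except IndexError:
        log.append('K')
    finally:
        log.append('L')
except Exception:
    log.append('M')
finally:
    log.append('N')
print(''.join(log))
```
KLN

Both finally blocks run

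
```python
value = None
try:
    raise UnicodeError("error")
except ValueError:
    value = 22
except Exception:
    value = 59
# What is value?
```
22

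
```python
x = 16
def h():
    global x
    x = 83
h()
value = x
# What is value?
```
83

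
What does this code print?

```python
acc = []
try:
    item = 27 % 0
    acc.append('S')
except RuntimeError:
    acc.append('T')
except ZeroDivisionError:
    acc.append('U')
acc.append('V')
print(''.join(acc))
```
UV

ZeroDivisionError is caught by its specific handler, not RuntimeError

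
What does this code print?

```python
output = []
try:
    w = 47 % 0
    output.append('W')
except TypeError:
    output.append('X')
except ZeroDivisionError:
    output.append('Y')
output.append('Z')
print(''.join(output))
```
YZ

ZeroDivisionError is caught by its specific handler, not TypeError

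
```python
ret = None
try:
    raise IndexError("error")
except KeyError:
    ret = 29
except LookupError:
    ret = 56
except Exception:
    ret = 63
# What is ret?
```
56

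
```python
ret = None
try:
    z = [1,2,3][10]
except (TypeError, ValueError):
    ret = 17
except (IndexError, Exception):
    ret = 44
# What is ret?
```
44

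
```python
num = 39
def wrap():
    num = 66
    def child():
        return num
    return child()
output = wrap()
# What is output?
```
66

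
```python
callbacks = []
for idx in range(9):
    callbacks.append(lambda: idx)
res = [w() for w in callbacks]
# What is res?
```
[8, 8, 8, 8, 8, 8, 8, 8, 8]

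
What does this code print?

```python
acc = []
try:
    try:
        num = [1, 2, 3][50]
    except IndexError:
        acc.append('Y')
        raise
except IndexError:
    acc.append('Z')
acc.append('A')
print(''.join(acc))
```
YZA

raise without argument re-raises current exception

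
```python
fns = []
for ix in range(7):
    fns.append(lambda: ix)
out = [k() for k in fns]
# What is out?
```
[6, 6, 6, 6, 6, 6, 6]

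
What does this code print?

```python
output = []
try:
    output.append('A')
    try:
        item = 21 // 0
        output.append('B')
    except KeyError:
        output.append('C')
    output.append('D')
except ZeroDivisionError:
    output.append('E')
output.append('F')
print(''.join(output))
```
AEF

Inner handler doesn't match, propagates to outer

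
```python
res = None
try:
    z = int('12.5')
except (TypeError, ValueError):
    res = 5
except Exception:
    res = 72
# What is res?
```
5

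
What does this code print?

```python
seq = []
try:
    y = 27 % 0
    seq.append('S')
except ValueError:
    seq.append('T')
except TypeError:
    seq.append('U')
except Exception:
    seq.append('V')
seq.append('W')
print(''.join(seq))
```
VW

ZeroDivisionError not specifically caught, falls to Exception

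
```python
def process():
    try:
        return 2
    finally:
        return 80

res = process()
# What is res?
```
80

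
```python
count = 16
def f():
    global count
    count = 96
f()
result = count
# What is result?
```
96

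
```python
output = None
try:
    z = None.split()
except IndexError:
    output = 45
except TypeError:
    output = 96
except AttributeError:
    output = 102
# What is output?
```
102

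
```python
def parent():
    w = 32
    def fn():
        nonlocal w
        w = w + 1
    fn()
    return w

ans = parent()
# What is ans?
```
33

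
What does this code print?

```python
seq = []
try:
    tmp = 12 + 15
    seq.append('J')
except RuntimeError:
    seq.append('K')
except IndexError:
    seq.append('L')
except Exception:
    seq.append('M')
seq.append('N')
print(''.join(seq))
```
JN

No exception, try block completes normally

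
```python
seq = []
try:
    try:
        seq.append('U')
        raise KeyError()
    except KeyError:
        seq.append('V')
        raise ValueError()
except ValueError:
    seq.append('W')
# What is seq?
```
['U', 'V', 'W']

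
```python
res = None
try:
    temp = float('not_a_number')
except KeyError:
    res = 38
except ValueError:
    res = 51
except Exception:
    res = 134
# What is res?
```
51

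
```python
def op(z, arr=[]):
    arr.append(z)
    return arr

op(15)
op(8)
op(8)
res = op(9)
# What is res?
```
[15, 8, 8, 9]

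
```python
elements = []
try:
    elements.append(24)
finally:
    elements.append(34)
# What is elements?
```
[24, 34]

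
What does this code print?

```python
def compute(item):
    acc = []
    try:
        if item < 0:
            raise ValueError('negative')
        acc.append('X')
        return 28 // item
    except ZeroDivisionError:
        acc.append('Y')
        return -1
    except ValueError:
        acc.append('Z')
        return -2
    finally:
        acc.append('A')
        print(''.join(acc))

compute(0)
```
XYA

item=0 causes ZeroDivisionError, caught, finally prints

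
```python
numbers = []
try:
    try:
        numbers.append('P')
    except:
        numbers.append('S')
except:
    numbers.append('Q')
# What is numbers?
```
['P']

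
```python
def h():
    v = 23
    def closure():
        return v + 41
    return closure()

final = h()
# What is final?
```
64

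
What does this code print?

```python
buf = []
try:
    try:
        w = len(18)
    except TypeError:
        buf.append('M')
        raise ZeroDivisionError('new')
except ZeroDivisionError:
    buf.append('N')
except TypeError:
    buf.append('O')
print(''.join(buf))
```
MN

New ZeroDivisionError raised, caught by outer ZeroDivisionError handler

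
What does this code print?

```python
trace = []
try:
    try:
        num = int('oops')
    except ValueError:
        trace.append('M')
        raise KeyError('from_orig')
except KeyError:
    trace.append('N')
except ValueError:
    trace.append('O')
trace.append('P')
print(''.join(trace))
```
MNP

KeyError raised and caught, original ValueError not re-raised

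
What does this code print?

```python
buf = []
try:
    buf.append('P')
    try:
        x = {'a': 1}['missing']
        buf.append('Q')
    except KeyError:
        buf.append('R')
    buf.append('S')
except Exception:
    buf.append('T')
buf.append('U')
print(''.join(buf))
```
PRSU

Inner exception caught by inner handler, outer continues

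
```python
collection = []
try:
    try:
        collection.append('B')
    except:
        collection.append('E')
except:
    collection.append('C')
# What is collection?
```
['B']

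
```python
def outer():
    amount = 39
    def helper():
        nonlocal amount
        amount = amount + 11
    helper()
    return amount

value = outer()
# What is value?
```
50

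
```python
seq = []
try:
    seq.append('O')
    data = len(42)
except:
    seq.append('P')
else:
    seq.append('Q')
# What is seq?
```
['O', 'P']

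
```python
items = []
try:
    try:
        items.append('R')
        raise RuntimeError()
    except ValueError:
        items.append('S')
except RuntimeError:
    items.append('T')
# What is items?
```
['R', 'T']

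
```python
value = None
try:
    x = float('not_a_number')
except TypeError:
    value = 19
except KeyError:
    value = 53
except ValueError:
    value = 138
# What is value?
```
138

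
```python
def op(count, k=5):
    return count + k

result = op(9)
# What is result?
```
14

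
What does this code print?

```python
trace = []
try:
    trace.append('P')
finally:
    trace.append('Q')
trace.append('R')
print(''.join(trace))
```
PQR

try/finally without except, no exception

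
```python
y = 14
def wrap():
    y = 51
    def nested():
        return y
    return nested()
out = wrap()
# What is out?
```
51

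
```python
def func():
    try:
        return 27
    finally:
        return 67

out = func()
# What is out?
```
67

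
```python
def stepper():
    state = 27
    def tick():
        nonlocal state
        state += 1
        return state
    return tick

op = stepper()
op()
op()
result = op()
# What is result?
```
30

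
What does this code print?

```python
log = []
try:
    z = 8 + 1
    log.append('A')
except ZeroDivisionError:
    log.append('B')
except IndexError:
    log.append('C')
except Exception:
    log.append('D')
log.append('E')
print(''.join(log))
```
AE

No exception, try block completes normally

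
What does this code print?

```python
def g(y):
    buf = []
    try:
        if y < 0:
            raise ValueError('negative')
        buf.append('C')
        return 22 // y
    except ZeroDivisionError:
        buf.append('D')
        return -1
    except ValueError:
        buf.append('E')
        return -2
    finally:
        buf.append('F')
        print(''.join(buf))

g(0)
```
CDF

y=0 causes ZeroDivisionError, caught, finally prints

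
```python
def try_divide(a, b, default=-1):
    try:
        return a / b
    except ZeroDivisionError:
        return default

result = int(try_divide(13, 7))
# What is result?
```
1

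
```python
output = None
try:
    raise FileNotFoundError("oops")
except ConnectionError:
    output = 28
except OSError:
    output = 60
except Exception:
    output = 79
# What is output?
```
60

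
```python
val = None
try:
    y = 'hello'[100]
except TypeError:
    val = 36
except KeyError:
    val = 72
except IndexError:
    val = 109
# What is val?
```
109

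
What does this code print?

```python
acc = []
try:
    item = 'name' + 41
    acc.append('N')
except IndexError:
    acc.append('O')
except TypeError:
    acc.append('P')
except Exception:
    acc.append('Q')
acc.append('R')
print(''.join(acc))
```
PR

TypeError matches before generic Exception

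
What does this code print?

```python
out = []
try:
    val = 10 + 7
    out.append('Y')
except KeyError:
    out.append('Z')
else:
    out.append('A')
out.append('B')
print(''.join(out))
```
YAB

else block runs when no exception occurs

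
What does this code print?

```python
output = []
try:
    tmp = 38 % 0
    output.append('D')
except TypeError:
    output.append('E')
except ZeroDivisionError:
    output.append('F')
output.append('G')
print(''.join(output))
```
FG

ZeroDivisionError is caught by its specific handler, not TypeError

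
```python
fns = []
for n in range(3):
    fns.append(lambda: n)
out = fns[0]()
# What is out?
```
2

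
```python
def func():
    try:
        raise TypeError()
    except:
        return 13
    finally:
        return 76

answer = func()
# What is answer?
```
76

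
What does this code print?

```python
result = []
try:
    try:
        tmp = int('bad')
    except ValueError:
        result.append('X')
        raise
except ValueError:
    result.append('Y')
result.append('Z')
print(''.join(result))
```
XYZ

raise without argument re-raises current exception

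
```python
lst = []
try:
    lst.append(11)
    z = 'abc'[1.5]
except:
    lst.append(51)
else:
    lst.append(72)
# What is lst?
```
[11, 51]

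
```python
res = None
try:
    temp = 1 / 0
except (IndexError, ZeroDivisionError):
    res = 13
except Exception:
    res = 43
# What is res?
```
13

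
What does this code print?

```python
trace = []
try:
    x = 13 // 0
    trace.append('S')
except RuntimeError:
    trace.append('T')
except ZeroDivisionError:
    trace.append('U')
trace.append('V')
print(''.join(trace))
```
UV

ZeroDivisionError is caught by its specific handler, not RuntimeError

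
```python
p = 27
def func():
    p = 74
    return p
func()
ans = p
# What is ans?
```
27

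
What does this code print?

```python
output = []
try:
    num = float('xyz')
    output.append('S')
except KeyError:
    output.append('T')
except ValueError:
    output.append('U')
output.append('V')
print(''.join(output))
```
UV

ValueError is caught by its specific handler, not KeyError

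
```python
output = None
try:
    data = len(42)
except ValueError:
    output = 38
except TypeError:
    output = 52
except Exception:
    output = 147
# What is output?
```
52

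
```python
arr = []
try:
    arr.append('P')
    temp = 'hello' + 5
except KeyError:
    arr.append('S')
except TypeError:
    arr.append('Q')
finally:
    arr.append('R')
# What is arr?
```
['P', 'Q', 'R']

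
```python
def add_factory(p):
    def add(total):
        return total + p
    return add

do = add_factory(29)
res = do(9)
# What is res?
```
38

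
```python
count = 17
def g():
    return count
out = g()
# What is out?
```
17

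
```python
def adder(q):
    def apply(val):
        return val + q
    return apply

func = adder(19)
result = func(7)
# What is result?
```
26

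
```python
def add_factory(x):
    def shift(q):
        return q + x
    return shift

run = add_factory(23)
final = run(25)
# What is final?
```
48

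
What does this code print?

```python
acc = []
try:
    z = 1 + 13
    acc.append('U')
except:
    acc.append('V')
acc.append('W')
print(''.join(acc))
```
UW

No exception, try block completes normally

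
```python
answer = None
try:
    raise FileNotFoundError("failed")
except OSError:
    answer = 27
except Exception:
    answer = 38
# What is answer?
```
27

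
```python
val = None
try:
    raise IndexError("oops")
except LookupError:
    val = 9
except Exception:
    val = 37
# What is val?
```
9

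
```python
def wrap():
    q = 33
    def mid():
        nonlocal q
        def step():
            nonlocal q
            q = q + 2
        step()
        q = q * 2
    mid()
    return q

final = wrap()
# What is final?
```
70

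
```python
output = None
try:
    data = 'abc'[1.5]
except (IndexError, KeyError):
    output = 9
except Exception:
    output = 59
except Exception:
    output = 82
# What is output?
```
59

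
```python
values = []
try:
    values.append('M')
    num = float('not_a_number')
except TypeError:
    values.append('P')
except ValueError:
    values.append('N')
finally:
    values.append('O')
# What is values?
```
['M', 'N', 'O']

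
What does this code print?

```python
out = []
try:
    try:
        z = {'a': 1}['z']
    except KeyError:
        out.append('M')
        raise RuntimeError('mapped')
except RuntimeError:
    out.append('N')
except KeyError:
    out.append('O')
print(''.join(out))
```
MN

New RuntimeError raised, caught by outer RuntimeError handler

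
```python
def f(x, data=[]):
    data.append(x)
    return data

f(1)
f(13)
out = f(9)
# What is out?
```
[1, 13, 9]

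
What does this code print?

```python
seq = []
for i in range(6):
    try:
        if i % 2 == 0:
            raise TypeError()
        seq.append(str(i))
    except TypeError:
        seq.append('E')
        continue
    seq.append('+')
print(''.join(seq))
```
E1+E3+E5+

continue in except skips rest of loop body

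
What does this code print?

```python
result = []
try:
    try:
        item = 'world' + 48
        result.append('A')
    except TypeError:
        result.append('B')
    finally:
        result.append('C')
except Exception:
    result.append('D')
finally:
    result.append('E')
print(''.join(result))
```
BCE

Both finally blocks run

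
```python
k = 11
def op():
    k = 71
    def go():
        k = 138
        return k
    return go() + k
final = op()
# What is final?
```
209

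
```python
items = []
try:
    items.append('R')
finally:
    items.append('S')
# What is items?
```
['R', 'S']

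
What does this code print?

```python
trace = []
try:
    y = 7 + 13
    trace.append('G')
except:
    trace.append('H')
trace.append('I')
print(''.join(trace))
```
GI

No exception, try block completes normally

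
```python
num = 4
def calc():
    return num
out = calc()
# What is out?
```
4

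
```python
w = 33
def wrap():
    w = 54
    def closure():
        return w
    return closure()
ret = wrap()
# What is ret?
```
54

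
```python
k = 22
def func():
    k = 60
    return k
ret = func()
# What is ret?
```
60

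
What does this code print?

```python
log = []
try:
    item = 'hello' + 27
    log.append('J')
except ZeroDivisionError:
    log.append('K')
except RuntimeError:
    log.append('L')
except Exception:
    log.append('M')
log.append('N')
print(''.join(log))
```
MN

TypeError not specifically caught, falls to Exception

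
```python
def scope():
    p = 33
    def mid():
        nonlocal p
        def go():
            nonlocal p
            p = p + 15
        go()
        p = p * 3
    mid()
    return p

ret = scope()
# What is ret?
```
144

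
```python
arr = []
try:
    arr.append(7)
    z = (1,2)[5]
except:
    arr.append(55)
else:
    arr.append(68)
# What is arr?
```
[7, 55]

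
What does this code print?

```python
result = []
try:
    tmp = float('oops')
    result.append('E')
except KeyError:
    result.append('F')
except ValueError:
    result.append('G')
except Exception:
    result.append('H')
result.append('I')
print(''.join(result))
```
GI

ValueError matches before generic Exception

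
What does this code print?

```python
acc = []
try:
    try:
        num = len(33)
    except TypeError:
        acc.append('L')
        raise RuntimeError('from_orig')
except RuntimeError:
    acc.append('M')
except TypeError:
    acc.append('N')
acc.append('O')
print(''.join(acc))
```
LMO

RuntimeError raised and caught, original TypeError not re-raised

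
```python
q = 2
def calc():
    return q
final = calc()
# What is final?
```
2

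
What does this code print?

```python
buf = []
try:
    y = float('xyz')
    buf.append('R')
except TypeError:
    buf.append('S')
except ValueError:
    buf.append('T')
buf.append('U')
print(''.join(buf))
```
TU

ValueError is caught by its specific handler, not TypeError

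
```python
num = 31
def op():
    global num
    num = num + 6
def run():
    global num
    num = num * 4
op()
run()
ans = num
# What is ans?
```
148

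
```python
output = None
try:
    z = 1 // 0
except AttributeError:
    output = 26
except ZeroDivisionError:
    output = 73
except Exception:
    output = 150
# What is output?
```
73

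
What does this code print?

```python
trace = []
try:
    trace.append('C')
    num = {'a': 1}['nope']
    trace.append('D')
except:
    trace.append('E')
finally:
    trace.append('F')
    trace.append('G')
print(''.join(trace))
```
CEFG

Code before exception runs, then except, then all of finally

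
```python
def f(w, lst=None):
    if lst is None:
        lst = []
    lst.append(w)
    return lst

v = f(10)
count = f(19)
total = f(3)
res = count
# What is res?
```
[19]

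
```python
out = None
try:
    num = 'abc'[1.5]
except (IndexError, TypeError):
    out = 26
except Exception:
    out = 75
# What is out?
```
26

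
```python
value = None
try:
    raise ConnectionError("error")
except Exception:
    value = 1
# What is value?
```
1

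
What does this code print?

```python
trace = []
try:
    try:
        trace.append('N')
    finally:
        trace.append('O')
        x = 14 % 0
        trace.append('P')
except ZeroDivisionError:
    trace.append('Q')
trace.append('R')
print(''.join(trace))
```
NOQR

Exception in inner finally caught by outer except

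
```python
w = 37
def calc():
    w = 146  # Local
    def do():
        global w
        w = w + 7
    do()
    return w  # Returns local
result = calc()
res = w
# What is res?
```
44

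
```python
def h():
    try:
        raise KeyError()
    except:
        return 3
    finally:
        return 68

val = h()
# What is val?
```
68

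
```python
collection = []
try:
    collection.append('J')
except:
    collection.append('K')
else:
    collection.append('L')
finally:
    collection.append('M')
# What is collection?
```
['J', 'L', 'M']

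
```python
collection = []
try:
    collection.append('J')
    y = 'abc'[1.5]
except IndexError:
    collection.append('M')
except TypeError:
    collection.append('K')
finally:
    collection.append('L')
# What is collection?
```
['J', 'K', 'L']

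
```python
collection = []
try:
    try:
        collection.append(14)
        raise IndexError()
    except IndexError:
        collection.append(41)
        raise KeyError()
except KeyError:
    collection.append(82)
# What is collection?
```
[14, 41, 82]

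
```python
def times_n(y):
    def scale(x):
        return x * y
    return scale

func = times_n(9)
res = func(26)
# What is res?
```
234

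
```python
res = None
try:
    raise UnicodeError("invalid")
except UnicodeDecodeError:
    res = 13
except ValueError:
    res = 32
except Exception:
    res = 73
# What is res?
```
32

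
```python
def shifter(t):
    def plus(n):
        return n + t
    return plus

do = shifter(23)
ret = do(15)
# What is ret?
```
38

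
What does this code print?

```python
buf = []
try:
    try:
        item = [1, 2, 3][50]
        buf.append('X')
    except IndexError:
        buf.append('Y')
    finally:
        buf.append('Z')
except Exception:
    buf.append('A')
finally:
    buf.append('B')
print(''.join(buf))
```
YZB

Both finally blocks run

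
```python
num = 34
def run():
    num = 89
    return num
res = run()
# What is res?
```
89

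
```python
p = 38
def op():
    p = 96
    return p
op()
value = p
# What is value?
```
38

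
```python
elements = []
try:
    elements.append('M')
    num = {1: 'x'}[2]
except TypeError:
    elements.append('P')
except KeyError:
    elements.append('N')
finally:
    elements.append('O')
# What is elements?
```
['M', 'N', 'O']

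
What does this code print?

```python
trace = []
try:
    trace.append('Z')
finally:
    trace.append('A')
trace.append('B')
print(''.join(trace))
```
ZAB

try/finally without except, no exception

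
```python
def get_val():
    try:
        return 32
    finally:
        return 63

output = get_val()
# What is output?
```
63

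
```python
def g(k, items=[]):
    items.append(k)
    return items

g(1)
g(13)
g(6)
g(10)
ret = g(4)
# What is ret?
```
[1, 13, 6, 10, 4]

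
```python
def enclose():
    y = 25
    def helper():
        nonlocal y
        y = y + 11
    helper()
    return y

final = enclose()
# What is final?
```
36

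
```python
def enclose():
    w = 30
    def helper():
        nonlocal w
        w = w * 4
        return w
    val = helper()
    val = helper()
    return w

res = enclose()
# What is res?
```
480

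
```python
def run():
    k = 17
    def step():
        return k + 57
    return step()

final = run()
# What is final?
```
74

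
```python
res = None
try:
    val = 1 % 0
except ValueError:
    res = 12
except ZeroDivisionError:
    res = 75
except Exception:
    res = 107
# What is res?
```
75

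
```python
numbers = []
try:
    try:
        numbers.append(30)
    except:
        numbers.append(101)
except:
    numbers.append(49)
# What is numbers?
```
[30]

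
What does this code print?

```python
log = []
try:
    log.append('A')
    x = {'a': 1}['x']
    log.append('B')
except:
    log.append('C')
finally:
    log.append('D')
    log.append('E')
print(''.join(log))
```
ACDE

Code before exception runs, then except, then all of finally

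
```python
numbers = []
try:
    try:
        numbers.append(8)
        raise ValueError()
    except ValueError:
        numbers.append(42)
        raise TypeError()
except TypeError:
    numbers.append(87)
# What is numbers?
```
[8, 42, 87]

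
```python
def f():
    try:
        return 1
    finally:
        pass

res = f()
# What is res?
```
1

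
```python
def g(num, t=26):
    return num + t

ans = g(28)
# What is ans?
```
54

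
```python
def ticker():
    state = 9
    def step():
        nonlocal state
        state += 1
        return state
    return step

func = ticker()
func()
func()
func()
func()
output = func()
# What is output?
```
14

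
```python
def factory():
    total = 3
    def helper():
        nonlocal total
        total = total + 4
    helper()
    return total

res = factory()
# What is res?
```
7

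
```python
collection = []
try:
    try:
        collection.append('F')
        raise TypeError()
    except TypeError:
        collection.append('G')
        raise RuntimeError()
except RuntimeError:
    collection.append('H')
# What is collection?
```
['F', 'G', 'H']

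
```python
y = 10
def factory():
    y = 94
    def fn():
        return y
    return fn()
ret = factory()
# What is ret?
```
94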